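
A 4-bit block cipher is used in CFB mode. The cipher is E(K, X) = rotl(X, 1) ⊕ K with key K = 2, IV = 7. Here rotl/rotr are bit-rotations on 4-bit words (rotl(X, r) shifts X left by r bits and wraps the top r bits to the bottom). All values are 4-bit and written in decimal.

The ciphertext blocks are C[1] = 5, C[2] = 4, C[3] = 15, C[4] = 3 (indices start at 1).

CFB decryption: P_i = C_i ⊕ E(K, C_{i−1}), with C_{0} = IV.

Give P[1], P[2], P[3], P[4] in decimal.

P[1] = 9, P[2] = 12, P[3] = 5, P[4] = 14

P[1]: E(K, 7) = 12; 5 ⊕ 12 = 9.
P[2]: E(K, 5) = 8; 4 ⊕ 8 = 12.
P[3]: E(K, 4) = 10; 15 ⊕ 10 = 5.
P[4]: E(K, 15) = 13; 3 ⊕ 13 = 14.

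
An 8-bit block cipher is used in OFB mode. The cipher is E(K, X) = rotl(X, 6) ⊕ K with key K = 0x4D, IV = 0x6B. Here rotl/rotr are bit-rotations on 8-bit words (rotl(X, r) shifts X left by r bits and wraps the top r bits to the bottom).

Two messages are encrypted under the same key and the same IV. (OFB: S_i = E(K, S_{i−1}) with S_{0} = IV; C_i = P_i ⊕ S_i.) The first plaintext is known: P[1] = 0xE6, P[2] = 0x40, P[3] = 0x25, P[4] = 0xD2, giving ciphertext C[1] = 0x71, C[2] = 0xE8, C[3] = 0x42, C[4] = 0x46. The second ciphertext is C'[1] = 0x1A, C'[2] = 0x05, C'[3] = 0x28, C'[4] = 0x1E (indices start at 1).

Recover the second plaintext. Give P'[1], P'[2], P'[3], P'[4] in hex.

In OFB with a reused IV, both messages share the same keystream S_i, so C_i ⊕ C'_i = P_i ⊕ P'_i and thus P'_i = P_i ⊕ C_i ⊕ C'_i.
P'[1]: 0xE6 ⊕ 0x71 ⊕ 0x1A = 0x8D.
P'[2]: 0x40 ⊕ 0xE8 ⊕ 0x05 = 0xAD.
P'[3]: 0x25 ⊕ 0x42 ⊕ 0x28 = 0x4F.
P'[4]: 0xD2 ⊕ 0x46 ⊕ 0x1E = 0x8A.

P'[1] = 0x8D, P'[2] = 0xAD, P'[3] = 0x4F, P'[4] = 0x8A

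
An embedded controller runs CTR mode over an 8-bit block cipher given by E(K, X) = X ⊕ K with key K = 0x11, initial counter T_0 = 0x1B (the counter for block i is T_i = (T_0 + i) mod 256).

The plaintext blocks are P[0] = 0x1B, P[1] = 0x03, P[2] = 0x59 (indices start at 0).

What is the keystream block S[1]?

CTR encryption: S_i = E(K, T_i) where T_i is the counter for block i; C_i = P_i ⊕ S_i.
C[0]: T = 0x1B, S = E(K, T) = 0x0A; 0x1B ⊕ 0x0A = 0x11.
C[1]: T = 0x1C, S = E(K, T) = 0x0D; 0x03 ⊕ 0x0D = 0x0E.
So S[1] = 0x0D.

0x0D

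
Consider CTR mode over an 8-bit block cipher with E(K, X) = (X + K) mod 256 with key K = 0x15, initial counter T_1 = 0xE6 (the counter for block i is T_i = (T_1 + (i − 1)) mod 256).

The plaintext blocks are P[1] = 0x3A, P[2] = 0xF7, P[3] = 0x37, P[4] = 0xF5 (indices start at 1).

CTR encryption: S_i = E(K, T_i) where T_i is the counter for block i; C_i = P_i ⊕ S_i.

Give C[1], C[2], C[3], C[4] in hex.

C[1] = 0xC1, C[2] = 0x0B, C[3] = 0xCA, C[4] = 0x0B

C[1]: T = 0xE6, S = E(K, T) = 0xFB; 0x3A ⊕ 0xFB = 0xC1.
C[2]: T = 0xE7, S = E(K, T) = 0xFC; 0xF7 ⊕ 0xFC = 0x0B.
C[3]: T = 0xE8, S = E(K, T) = 0xFD; 0x37 ⊕ 0xFD = 0xCA.
C[4]: T = 0xE9, S = E(K, T) = 0xFE; 0xF5 ⊕ 0xFE = 0x0B.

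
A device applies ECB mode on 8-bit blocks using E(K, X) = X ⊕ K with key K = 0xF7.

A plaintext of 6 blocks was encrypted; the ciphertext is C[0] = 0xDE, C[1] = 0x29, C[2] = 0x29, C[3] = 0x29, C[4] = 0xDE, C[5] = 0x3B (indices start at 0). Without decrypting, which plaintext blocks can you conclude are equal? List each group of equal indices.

P[0] = P[4]; P[1] = P[2] = P[3]

ECB encrypts each block independently with the same key, so equal ciphertext blocks imply equal plaintext blocks.
C[0] = C[4] = 0xDE, so P[0] = P[4].
C[1] = C[2] = C[3] = 0x29, so P[1] = P[2] = P[3].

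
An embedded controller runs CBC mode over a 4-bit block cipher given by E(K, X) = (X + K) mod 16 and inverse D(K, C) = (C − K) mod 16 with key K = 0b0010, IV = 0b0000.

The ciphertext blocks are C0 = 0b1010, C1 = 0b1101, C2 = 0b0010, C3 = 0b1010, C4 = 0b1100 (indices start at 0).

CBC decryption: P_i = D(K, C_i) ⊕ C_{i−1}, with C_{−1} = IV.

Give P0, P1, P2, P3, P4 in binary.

P0 = 0b1000, P1 = 0b0001, P2 = 0b1101, P3 = 0b1010, P4 = 0b0000

P0: D(K, 0b1010) = 0b1000; 0b1000 ⊕ 0b0000 = 0b1000.
P1: D(K, 0b1101) = 0b1011; 0b1011 ⊕ 0b1010 = 0b0001.
P2: D(K, 0b0010) = 0b0000; 0b0000 ⊕ 0b1101 = 0b1101.
P3: D(K, 0b1010) = 0b1000; 0b1000 ⊕ 0b0010 = 0b1010.
P4: D(K, 0b1100) = 0b1010; 0b1010 ⊕ 0b1010 = 0b0000.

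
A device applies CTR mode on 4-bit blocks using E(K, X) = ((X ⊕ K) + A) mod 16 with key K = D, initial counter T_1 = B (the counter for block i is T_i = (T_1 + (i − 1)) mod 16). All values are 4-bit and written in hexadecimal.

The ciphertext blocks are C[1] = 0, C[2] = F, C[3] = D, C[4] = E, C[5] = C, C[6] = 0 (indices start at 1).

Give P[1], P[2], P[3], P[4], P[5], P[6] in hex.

P[1] = 0, P[2] = 4, P[3] = 7, P[4] = 3, P[5] = 0, P[6] = 7

CTR decryption: S_i = E(K, T_i) where T_i is the counter for block i; P_i = C_i ⊕ S_i.
P[1]: T = B, S = E(K, T) = 0; 0 ⊕ 0 = 0.
P[2]: T = C, S = E(K, T) = B; F ⊕ B = 4.
P[3]: T = D, S = E(K, T) = A; D ⊕ A = 7.
P[4]: T = E, S = E(K, T) = D; E ⊕ D = 3.
P[5]: T = F, S = E(K, T) = C; C ⊕ C = 0.
P[6]: T = 0, S = E(K, T) = 7; 0 ⊕ 7 = 7.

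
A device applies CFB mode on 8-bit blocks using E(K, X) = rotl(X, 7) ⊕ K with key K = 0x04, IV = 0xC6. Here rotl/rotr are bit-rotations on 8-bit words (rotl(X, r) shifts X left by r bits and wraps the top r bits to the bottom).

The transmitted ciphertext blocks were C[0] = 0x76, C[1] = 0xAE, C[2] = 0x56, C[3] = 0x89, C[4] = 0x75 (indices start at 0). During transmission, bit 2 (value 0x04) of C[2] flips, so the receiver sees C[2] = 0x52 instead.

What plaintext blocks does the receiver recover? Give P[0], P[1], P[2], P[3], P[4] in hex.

P[0] = 0x11, P[1] = 0x91, P[2] = 0x01, P[3] = 0xA4, P[4] = 0xB5

CFB decryption: P_i = C_i ⊕ E(K, C_{i−1}), with C_{−1} = IV.
Only C[2] changed, to 0x52. In CFB, a change in C_i flips the same bit in P_i and garbles P_{i+1}. Decrypting the received ciphertext:
P[0]: E(K, 0xC6) = 0x67; 0x76 ⊕ 0x67 = 0x11.
P[1]: E(K, 0x76) = 0x3F; 0xAE ⊕ 0x3F = 0x91.
P[2]: E(K, 0xAE) = 0x53; 0x52 ⊕ 0x53 = 0x01.
P[3]: E(K, 0x52) = 0x2D; 0x89 ⊕ 0x2D = 0xA4.
P[4]: E(K, 0x89) = 0xC0; 0x75 ⊕ 0xC0 = 0xB5.
Blocks that differ from the original plaintext: P[2], P[3].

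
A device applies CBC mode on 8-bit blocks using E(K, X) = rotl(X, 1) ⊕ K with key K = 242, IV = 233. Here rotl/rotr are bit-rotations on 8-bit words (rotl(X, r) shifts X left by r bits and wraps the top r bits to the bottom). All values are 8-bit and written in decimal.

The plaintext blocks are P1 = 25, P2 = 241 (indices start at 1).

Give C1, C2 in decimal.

CBC encryption: C_i = E(K, P_i ⊕ C_{i−1}), with C_{0} = IV.
C1: P1 ⊕ 233 = 240; E(K, 240) = 19.
C2: P2 ⊕ 19 = 226; E(K, 226) = 55.

C1 = 19, C2 = 55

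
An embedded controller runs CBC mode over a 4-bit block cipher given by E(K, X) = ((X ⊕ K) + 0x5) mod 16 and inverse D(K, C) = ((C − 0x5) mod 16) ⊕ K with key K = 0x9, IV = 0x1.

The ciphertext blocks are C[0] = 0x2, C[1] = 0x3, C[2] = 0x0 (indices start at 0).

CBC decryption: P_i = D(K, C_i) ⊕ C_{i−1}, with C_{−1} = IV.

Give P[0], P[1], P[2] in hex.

P[0]: D(K, 0x2) = 0x4; 0x4 ⊕ 0x1 = 0x5.
P[1]: D(K, 0x3) = 0x7; 0x7 ⊕ 0x2 = 0x5.
P[2]: D(K, 0x0) = 0x2; 0x2 ⊕ 0x3 = 0x1.

P[0] = 0x5, P[1] = 0x5, P[2] = 0x1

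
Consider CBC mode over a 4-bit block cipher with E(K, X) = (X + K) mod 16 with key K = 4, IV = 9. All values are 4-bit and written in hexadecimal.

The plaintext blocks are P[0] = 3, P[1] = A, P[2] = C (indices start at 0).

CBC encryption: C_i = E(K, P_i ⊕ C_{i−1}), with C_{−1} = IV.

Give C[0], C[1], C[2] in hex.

C[0] = E, C[1] = 8, C[2] = 8

C[0]: P[0] ⊕ 9 = A; E(K, A) = E.
C[1]: P[1] ⊕ E = 4; E(K, 4) = 8.
C[2]: P[2] ⊕ 8 = 4; E(K, 4) = 8.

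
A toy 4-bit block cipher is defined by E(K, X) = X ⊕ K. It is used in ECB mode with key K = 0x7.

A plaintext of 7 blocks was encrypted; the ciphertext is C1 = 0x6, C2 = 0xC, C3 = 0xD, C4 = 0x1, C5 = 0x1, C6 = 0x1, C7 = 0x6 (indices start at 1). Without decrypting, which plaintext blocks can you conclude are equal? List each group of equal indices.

P1 = P7; P4 = P5 = P6

ECB encrypts each block independently with the same key, so equal ciphertext blocks imply equal plaintext blocks.
C1 = C7 = 0x6, so P1 = P7.
C4 = C5 = C6 = 0x1, so P4 = P5 = P6.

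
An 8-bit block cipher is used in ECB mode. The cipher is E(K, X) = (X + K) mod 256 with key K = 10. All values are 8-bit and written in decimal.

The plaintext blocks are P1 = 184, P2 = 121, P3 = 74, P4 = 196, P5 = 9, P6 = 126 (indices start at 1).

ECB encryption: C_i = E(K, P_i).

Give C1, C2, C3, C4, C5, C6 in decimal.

C1: E(K, 184) = 194.
C2: E(K, 121) = 131.
C3: E(K, 74) = 84.
C4: E(K, 196) = 206.
C5: E(K, 9) = 19.
C6: E(K, 126) = 136.

C1 = 194, C2 = 131, C3 = 84, C4 = 206, C5 = 19, C6 = 136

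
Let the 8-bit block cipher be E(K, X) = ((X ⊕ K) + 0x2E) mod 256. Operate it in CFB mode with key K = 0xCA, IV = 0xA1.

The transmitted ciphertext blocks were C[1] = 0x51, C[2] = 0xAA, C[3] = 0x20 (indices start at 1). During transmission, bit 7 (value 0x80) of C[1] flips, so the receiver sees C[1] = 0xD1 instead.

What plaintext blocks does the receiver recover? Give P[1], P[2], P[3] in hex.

P[1] = 0x48, P[2] = 0xE3, P[3] = 0xAE

CFB decryption: P_i = C_i ⊕ E(K, C_{i−1}), with C_{0} = IV.
Only C[1] changed, to 0xD1. In CFB, a change in C_i flips the same bit in P_i and garbles P_{i+1}. Decrypting the received ciphertext:
P[1]: E(K, 0xA1) = 0x99; 0xD1 ⊕ 0x99 = 0x48.
P[2]: E(K, 0xD1) = 0x49; 0xAA ⊕ 0x49 = 0xE3.
P[3]: E(K, 0xAA) = 0x8E; 0x20 ⊕ 0x8E = 0xAE.
Blocks that differ from the original plaintext: P[1], P[2].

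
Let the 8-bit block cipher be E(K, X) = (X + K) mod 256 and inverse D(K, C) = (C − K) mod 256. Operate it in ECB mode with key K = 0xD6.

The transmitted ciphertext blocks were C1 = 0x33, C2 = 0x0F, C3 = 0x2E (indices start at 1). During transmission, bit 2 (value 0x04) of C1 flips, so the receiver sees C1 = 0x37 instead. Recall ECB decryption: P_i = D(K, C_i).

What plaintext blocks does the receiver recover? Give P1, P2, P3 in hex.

P1 = 0x61, P2 = 0x39, P3 = 0x58

Only C1 changed, to 0x37. In ECB, a change in C_i affects only P_i. Decrypting the received ciphertext:
P1: D(K, 0x37) = 0x61.
P2: D(K, 0x0F) = 0x39.
P3: D(K, 0x2E) = 0x58.
Blocks that differ from the original plaintext: P1.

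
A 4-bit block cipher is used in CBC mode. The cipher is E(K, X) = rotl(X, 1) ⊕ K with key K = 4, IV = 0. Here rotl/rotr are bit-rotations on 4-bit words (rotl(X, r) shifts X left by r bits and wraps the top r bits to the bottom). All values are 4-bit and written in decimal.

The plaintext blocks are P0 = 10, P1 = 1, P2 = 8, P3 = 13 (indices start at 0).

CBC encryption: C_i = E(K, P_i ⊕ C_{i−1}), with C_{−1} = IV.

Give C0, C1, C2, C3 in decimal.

C0: P0 ⊕ 0 = 10; E(K, 10) = 1.
C1: P1 ⊕ 1 = 0; E(K, 0) = 4.
C2: P2 ⊕ 4 = 12; E(K, 12) = 13.
C3: P3 ⊕ 13 = 0; E(K, 0) = 4.

C0 = 1, C1 = 4, C2 = 13, C3 = 4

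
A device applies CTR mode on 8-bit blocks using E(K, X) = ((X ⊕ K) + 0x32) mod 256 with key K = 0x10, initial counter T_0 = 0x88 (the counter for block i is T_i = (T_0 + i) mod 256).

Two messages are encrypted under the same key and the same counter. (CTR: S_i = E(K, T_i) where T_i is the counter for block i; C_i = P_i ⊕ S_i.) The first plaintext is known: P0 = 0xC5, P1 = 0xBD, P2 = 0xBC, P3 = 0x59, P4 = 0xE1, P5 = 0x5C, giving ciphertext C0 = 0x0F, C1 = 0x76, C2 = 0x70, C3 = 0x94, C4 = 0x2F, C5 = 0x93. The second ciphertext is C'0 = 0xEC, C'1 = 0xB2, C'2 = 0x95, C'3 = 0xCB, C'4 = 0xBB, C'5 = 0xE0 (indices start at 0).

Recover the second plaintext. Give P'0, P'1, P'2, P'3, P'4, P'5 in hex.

In CTR with a reused counter, both messages share the same keystream S_i, so C_i ⊕ C'_i = P_i ⊕ P'_i and thus P'_i = P_i ⊕ C_i ⊕ C'_i.
P'0: 0xC5 ⊕ 0x0F ⊕ 0xEC = 0x26.
P'1: 0xBD ⊕ 0x76 ⊕ 0xB2 = 0x79.
P'2: 0xBC ⊕ 0x70 ⊕ 0x95 = 0x59.
P'3: 0x59 ⊕ 0x94 ⊕ 0xCB = 0x06.
P'4: 0xE1 ⊕ 0x2F ⊕ 0xBB = 0x75.
P'5: 0x5C ⊕ 0x93 ⊕ 0xE0 = 0x2F.

P'0 = 0x26, P'1 = 0x79, P'2 = 0x59, P'3 = 0x06, P'4 = 0x75, P'5 = 0x2F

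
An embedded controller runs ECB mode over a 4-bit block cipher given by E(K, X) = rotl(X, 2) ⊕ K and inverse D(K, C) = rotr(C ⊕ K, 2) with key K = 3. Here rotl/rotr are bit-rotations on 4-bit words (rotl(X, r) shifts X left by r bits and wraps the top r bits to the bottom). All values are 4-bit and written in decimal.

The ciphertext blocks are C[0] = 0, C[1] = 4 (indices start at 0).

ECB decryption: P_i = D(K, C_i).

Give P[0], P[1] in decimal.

P[0] = 12, P[1] = 13

P[0]: D(K, 0) = 12.
P[1]: D(K, 4) = 13.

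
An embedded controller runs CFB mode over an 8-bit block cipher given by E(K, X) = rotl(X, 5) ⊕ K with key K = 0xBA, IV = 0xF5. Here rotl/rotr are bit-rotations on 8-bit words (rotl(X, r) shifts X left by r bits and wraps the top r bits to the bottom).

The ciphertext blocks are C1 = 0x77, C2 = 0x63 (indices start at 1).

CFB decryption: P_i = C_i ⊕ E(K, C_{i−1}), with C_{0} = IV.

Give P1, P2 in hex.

P1: E(K, 0xF5) = 0x04; 0x77 ⊕ 0x04 = 0x73.
P2: E(K, 0x77) = 0x54; 0x63 ⊕ 0x54 = 0x37.

P1 = 0x73, P2 = 0x37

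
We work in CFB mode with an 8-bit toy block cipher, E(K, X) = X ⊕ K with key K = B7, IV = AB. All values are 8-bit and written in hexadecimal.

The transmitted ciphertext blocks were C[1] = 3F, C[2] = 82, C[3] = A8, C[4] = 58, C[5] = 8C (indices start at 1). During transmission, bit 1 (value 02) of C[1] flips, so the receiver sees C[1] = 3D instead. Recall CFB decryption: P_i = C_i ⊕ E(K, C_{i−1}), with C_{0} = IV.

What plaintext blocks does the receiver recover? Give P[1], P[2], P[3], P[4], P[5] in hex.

Only C[1] changed, to 3D. In CFB, a change in C_i flips the same bit in P_i and garbles P_{i+1}. Decrypting the received ciphertext:
P[1]: E(K, AB) = 1C; 3D ⊕ 1C = 21.
P[2]: E(K, 3D) = 8A; 82 ⊕ 8A = 08.
P[3]: E(K, 82) = 35; A8 ⊕ 35 = 9D.
P[4]: E(K, A8) = 1F; 58 ⊕ 1F = 47.
P[5]: E(K, 58) = EF; 8C ⊕ EF = 63.
Blocks that differ from the original plaintext: P[1], P[2].

P[1] = 21, P[2] = 08, P[3] = 9D, P[4] = 47, P[5] = 63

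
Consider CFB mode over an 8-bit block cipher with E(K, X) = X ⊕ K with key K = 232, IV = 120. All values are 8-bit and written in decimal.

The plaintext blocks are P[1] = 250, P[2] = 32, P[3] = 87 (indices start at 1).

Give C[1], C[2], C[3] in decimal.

CFB encryption: C_i = P_i ⊕ E(K, C_{i−1}), with C_{0} = IV.
C[1]: E(K, 120) = 144; 250 ⊕ 144 = 106.
C[2]: E(K, 106) = 130; 32 ⊕ 130 = 162.
C[3]: E(K, 162) = 74; 87 ⊕ 74 = 29.

C[1] = 106, C[2] = 162, C[3] = 29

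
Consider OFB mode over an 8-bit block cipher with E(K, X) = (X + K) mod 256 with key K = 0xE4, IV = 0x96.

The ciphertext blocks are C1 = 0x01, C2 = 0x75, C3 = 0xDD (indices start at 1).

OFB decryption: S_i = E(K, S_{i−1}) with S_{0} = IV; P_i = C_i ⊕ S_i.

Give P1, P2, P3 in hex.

P1: S = E(K, 0x96) = 0x7A; 0x01 ⊕ 0x7A = 0x7B.
P2: S = E(K, 0x7A) = 0x5E; 0x75 ⊕ 0x5E = 0x2B.
P3: S = E(K, 0x5E) = 0x42; 0xDD ⊕ 0x42 = 0x9F.

P1 = 0x7B, P2 = 0x2B, P3 = 0x9F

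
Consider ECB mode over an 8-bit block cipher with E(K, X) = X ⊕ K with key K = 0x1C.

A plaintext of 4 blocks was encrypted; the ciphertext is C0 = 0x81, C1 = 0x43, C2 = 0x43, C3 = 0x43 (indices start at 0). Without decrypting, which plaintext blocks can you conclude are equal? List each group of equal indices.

P1 = P2 = P3

ECB encrypts each block independently with the same key, so equal ciphertext blocks imply equal plaintext blocks.
C1 = C2 = C3 = 0x43, so P1 = P2 = P3.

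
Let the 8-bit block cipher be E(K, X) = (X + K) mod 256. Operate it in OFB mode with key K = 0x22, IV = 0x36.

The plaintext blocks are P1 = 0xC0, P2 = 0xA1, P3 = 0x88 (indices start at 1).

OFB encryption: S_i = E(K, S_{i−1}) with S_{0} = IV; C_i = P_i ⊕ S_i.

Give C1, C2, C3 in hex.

C1: S = E(K, 0x36) = 0x58; 0xC0 ⊕ 0x58 = 0x98.
C2: S = E(K, 0x58) = 0x7A; 0xA1 ⊕ 0x7A = 0xDB.
C3: S = E(K, 0x7A) = 0x9C; 0x88 ⊕ 0x9C = 0x14.

C1 = 0x98, C2 = 0xDB, C3 = 0x14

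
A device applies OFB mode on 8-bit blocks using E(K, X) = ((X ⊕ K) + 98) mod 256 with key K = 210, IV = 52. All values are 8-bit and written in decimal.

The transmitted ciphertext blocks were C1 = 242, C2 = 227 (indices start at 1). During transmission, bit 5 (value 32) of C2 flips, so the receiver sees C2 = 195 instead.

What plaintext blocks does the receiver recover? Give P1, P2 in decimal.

P1 = 186, P2 = 63

OFB decryption: S_i = E(K, S_{i−1}) with S_{0} = IV; P_i = C_i ⊕ S_i.
Only C2 changed, to 195. In OFB, a change in C_i flips the same bit in P_i only; the keystream is unaffected. Decrypting the received ciphertext:
P1: S = E(K, 52) = 72; 242 ⊕ 72 = 186.
P2: S = E(K, 72) = 252; 195 ⊕ 252 = 63.
Blocks that differ from the original plaintext: P2.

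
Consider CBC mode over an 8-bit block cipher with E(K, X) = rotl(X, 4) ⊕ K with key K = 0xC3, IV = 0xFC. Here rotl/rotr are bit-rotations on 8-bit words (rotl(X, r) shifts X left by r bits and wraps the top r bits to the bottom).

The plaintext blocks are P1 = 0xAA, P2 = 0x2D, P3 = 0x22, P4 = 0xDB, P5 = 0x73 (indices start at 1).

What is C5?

C5 = 0x45

CBC encryption: C_i = E(K, P_i ⊕ C_{i−1}), with C_{0} = IV.
C1: P1 ⊕ 0xFC = 0x56; E(K, 0x56) = 0xA6.
C2: P2 ⊕ 0xA6 = 0x8B; E(K, 0x8B) = 0x7B.
C3: P3 ⊕ 0x7B = 0x59; E(K, 0x59) = 0x56.
C4: P4 ⊕ 0x56 = 0x8D; E(K, 0x8D) = 0x1B.
C5: P5 ⊕ 0x1B = 0x68; E(K, 0x68) = 0x45.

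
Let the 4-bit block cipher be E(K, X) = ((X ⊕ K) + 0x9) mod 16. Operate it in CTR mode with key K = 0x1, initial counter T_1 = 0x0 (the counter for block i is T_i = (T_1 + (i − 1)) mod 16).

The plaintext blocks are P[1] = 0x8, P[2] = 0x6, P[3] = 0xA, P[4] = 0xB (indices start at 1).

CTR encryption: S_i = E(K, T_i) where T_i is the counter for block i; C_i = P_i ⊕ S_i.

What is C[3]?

C[3] = 0x6

C[1]: T = 0x0, S = E(K, T) = 0xA; 0x8 ⊕ 0xA = 0x2.
C[2]: T = 0x1, S = E(K, T) = 0x9; 0x6 ⊕ 0x9 = 0xF.
C[3]: T = 0x2, S = E(K, T) = 0xC; 0xA ⊕ 0xC = 0x6.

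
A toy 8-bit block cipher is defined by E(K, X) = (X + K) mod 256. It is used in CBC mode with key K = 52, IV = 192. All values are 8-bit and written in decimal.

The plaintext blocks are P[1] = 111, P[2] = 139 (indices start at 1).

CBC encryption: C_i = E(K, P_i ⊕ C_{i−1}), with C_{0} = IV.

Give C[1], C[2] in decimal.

C[1] = 227, C[2] = 156

C[1]: P[1] ⊕ 192 = 175; E(K, 175) = 227.
C[2]: P[2] ⊕ 227 = 104; E(K, 104) = 156.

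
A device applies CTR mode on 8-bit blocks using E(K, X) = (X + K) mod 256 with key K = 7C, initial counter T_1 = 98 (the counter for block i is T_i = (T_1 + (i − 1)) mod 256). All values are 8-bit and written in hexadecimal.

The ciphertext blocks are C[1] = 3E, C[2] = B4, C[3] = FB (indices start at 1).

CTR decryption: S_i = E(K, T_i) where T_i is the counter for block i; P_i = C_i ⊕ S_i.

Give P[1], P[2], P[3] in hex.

P[1] = 2A, P[2] = A1, P[3] = ED

P[1]: T = 98, S = E(K, T) = 14; 3E ⊕ 14 = 2A.
P[2]: T = 99, S = E(K, T) = 15; B4 ⊕ 15 = A1.
P[3]: T = 9A, S = E(K, T) = 16; FB ⊕ 16 = ED.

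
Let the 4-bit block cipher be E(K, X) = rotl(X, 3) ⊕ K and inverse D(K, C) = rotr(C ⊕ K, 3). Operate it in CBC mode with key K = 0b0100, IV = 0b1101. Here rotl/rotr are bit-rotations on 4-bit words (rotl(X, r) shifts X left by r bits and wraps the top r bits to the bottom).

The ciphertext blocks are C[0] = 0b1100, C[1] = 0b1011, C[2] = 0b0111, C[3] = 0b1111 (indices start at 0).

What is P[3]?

CBC decryption: P_i = D(K, C_i) ⊕ C_{i−1}, with C_{−1} = IV.
P[3]: D(K, 0b1111) = 0b0111; 0b0111 ⊕ 0b0111 = 0b0000.

P[3] = 0b0000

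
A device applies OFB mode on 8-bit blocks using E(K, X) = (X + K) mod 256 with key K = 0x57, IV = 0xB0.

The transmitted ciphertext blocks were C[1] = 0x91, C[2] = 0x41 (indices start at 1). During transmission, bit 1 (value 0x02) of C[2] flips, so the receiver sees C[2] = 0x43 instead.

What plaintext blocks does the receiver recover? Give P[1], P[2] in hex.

OFB decryption: S_i = E(K, S_{i−1}) with S_{0} = IV; P_i = C_i ⊕ S_i.
Only C[2] changed, to 0x43. In OFB, a change in C_i flips the same bit in P_i only; the keystream is unaffected. Decrypting the received ciphertext:
P[1]: S = E(K, 0xB0) = 0x07; 0x91 ⊕ 0x07 = 0x96.
P[2]: S = E(K, 0x07) = 0x5E; 0x43 ⊕ 0x5E = 0x1D.
Blocks that differ from the original plaintext: P[2].

P[1] = 0x96, P[2] = 0x1D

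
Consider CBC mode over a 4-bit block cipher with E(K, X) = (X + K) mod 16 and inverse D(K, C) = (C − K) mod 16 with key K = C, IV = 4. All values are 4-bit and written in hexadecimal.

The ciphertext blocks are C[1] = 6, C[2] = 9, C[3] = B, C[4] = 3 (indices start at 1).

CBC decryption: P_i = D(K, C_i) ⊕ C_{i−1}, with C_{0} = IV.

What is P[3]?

P[3] = 6

P[3]: D(K, B) = F; F ⊕ 9 = 6.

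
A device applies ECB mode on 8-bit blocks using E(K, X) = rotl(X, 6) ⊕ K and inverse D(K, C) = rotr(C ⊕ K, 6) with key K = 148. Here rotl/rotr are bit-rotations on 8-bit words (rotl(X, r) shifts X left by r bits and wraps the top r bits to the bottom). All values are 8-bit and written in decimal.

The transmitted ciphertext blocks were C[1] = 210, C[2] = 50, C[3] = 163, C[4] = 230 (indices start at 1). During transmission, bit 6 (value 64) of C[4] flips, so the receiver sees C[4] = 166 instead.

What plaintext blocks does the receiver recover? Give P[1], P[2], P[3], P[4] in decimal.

ECB decryption: P_i = D(K, C_i).
Only C[4] changed, to 166. In ECB, a change in C_i affects only P_i. Decrypting the received ciphertext:
P[1]: D(K, 210) = 25.
P[2]: D(K, 50) = 154.
P[3]: D(K, 163) = 220.
P[4]: D(K, 166) = 200.
Blocks that differ from the original plaintext: P[4].

P[1] = 25, P[2] = 154, P[3] = 220, P[4] = 200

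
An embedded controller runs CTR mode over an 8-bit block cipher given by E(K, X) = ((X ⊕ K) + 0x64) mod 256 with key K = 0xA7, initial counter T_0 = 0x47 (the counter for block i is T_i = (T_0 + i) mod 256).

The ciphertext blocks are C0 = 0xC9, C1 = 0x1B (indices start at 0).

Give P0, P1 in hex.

P0 = 0x8D, P1 = 0x48

CTR decryption: S_i = E(K, T_i) where T_i is the counter for block i; P_i = C_i ⊕ S_i.
P0: T = 0x47, S = E(K, T) = 0x44; 0xC9 ⊕ 0x44 = 0x8D.
P1: T = 0x48, S = E(K, T) = 0x53; 0x1B ⊕ 0x53 = 0x48.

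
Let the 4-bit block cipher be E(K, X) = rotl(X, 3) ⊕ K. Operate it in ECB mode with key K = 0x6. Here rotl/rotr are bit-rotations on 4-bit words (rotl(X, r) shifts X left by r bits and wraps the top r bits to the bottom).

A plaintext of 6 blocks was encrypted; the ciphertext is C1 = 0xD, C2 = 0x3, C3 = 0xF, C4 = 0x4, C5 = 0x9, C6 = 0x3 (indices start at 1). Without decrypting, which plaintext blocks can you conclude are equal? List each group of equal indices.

ECB encrypts each block independently with the same key, so equal ciphertext blocks imply equal plaintext blocks.
C2 = C6 = 0x3, so P2 = P6.

P2 = P6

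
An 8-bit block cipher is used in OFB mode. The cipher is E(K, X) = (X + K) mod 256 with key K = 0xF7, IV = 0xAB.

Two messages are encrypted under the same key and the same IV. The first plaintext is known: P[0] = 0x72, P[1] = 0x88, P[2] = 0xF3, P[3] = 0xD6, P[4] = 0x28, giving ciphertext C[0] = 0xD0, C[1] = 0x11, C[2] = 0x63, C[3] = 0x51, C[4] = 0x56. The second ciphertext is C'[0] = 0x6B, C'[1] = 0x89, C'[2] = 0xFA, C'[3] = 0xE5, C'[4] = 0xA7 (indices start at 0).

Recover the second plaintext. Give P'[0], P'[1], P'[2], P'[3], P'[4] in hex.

In OFB with a reused IV, both messages share the same keystream S_i, so C_i ⊕ C'_i = P_i ⊕ P'_i and thus P'_i = P_i ⊕ C_i ⊕ C'_i.
P'[0]: 0x72 ⊕ 0xD0 ⊕ 0x6B = 0xC9.
P'[1]: 0x88 ⊕ 0x11 ⊕ 0x89 = 0x10.
P'[2]: 0xF3 ⊕ 0x63 ⊕ 0xFA = 0x6A.
P'[3]: 0xD6 ⊕ 0x51 ⊕ 0xE5 = 0x62.
P'[4]: 0x28 ⊕ 0x56 ⊕ 0xA7 = 0xD9.

P'[0] = 0xC9, P'[1] = 0x10, P'[2] = 0x6A, P'[3] = 0x62, P'[4] = 0xD9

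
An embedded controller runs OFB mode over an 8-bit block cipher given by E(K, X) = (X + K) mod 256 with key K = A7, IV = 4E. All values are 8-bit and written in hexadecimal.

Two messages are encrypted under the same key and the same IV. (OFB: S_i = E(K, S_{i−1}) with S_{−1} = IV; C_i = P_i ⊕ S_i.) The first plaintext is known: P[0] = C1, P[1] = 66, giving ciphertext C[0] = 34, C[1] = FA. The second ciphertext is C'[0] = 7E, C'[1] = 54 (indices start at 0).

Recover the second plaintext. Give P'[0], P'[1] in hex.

In OFB with a reused IV, both messages share the same keystream S_i, so C_i ⊕ C'_i = P_i ⊕ P'_i and thus P'_i = P_i ⊕ C_i ⊕ C'_i.
P'[0]: C1 ⊕ 34 ⊕ 7E = 8B.
P'[1]: 66 ⊕ FA ⊕ 54 = C8.

P'[0] = 8B, P'[1] = C8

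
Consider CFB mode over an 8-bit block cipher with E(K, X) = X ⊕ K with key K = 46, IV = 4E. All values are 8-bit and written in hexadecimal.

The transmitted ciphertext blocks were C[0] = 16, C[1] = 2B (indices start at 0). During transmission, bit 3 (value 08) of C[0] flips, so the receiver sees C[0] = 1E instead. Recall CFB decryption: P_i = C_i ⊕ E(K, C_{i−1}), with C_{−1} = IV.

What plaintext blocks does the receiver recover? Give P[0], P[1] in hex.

P[0] = 16, P[1] = 73

Only C[0] changed, to 1E. In CFB, a change in C_i flips the same bit in P_i and garbles P_{i+1}. Decrypting the received ciphertext:
P[0]: E(K, 4E) = 08; 1E ⊕ 08 = 16.
P[1]: E(K, 1E) = 58; 2B ⊕ 58 = 73.
Blocks that differ from the original plaintext: P[0], P[1].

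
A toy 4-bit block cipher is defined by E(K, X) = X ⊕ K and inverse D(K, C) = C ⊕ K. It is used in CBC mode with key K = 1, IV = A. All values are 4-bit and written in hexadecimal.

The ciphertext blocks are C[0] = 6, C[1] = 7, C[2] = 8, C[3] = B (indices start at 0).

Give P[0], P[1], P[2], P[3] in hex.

CBC decryption: P_i = D(K, C_i) ⊕ C_{i−1}, with C_{−1} = IV.
P[0]: D(K, 6) = 7; 7 ⊕ A = D.
P[1]: D(K, 7) = 6; 6 ⊕ 6 = 0.
P[2]: D(K, 8) = 9; 9 ⊕ 7 = E.
P[3]: D(K, B) = A; A ⊕ 8 = 2.

P[0] = D, P[1] = 0, P[2] = E, P[3] = 2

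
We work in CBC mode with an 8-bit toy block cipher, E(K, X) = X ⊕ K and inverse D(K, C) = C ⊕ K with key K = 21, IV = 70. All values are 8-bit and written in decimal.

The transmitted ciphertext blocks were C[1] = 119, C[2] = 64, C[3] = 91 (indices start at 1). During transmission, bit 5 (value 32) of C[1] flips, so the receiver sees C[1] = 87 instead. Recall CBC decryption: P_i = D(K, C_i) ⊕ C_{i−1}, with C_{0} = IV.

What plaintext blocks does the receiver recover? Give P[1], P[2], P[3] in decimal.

P[1] = 4, P[2] = 2, P[3] = 14

Only C[1] changed, to 87. In CBC, a change in C_i garbles P_i and flips the same bit in P_{i+1}. Decrypting the received ciphertext:
P[1]: D(K, 87) = 66; 66 ⊕ 70 = 4.
P[2]: D(K, 64) = 85; 85 ⊕ 87 = 2.
P[3]: D(K, 91) = 78; 78 ⊕ 64 = 14.
Blocks that differ from the original plaintext: P[1], P[2].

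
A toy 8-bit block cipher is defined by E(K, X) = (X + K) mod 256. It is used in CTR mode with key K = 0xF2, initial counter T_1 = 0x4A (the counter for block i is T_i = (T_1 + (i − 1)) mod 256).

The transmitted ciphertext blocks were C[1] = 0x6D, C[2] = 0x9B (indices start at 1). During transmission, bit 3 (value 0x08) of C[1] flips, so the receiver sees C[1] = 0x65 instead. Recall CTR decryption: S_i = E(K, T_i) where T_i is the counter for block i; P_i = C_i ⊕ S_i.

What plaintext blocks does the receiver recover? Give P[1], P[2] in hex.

P[1] = 0x59, P[2] = 0xA6

Only C[1] changed, to 0x65. In CTR, a change in C_i flips the same bit in P_i only; the keystream is unaffected. Decrypting the received ciphertext:
P[1]: T = 0x4A, S = E(K, T) = 0x3C; 0x65 ⊕ 0x3C = 0x59.
P[2]: T = 0x4B, S = E(K, T) = 0x3D; 0x9B ⊕ 0x3D = 0xA6.
Blocks that differ from the original plaintext: P[1].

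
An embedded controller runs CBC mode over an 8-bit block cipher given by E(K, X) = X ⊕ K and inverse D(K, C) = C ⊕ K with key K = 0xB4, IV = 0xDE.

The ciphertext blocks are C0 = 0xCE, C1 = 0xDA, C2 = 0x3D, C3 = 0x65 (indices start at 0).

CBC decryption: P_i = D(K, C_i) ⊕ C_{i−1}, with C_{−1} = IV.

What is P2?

P2 = 0x53

P2: D(K, 0x3D) = 0x89; 0x89 ⊕ 0xDA = 0x53.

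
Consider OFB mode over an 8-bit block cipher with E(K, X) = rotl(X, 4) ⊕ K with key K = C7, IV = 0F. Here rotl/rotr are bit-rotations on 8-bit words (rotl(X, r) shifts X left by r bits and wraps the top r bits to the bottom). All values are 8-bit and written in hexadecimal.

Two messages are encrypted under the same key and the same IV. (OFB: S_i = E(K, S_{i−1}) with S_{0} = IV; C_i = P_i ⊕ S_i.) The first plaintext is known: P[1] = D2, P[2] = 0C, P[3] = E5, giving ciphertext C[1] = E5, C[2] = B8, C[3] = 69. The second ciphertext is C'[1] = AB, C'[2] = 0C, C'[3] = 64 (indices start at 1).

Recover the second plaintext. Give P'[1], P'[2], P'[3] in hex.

In OFB with a reused IV, both messages share the same keystream S_i, so C_i ⊕ C'_i = P_i ⊕ P'_i and thus P'_i = P_i ⊕ C_i ⊕ C'_i.
P'[1]: D2 ⊕ E5 ⊕ AB = 9C.
P'[2]: 0C ⊕ B8 ⊕ 0C = B8.
P'[3]: E5 ⊕ 69 ⊕ 64 = E8.

P'[1] = 9C, P'[2] = B8, P'[3] = E8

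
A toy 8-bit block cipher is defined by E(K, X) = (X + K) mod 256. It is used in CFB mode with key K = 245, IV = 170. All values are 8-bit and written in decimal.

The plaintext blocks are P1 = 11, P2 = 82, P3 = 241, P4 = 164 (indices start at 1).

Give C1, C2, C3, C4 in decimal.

C1 = 148, C2 = 219, C3 = 33, C4 = 178

CFB encryption: C_i = P_i ⊕ E(K, C_{i−1}), with C_{0} = IV.
C1: E(K, 170) = 159; 11 ⊕ 159 = 148.
C2: E(K, 148) = 137; 82 ⊕ 137 = 219.
C3: E(K, 219) = 208; 241 ⊕ 208 = 33.
C4: E(K, 33) = 22; 164 ⊕ 22 = 178.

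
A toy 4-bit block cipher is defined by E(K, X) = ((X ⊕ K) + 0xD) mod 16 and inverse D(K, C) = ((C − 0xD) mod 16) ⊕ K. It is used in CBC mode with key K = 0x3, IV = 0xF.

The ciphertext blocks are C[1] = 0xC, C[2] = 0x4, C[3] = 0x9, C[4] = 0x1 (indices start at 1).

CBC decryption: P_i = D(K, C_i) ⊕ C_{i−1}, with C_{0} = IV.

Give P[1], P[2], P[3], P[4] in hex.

P[1] = 0x3, P[2] = 0x8, P[3] = 0xB, P[4] = 0xE

P[1]: D(K, 0xC) = 0xC; 0xC ⊕ 0xF = 0x3.
P[2]: D(K, 0x4) = 0x4; 0x4 ⊕ 0xC = 0x8.
P[3]: D(K, 0x9) = 0xF; 0xF ⊕ 0x4 = 0xB.
P[4]: D(K, 0x1) = 0x7; 0x7 ⊕ 0x9 = 0xE.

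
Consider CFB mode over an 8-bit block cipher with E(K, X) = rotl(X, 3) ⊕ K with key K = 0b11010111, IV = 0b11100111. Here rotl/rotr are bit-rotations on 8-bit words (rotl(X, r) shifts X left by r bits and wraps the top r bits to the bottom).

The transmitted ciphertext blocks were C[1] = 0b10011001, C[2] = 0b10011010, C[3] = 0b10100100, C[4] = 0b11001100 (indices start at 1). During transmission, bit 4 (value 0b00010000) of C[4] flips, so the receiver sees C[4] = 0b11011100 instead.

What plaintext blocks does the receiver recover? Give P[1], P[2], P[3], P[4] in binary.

CFB decryption: P_i = C_i ⊕ E(K, C_{i−1}), with C_{0} = IV.
Only C[4] changed, to 0b11011100. In CFB, a change in C_i flips the same bit in P_i and garbles P_{i+1}. Decrypting the received ciphertext:
P[1]: E(K, 0b11100111) = 0b11101000; 0b10011001 ⊕ 0b11101000 = 0b01110001.
P[2]: E(K, 0b10011001) = 0b00011011; 0b10011010 ⊕ 0b00011011 = 0b10000001.
P[3]: E(K, 0b10011010) = 0b00000011; 0b10100100 ⊕ 0b00000011 = 0b10100111.
P[4]: E(K, 0b10100100) = 0b11110010; 0b11011100 ⊕ 0b11110010 = 0b00101110.
Blocks that differ from the original plaintext: P[4].

P[1] = 0b01110001, P[2] = 0b10000001, P[3] = 0b10100111, P[4] = 0b00101110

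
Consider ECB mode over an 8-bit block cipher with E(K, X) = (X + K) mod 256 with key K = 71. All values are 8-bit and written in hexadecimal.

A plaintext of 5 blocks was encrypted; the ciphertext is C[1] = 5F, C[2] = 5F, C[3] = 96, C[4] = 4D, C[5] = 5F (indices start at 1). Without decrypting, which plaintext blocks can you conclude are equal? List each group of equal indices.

P[1] = P[2] = P[5]

ECB encrypts each block independently with the same key, so equal ciphertext blocks imply equal plaintext blocks.
C[1] = C[2] = C[5] = 5F, so P[1] = P[2] = P[5].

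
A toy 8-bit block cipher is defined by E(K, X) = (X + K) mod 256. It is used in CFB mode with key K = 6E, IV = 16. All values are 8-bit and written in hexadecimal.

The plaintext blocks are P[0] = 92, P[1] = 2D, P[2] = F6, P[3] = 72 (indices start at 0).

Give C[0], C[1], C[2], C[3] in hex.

CFB encryption: C_i = P_i ⊕ E(K, C_{i−1}), with C_{−1} = IV.
C[0]: E(K, 16) = 84; 92 ⊕ 84 = 16.
C[1]: E(K, 16) = 84; 2D ⊕ 84 = A9.
C[2]: E(K, A9) = 17; F6 ⊕ 17 = E1.
C[3]: E(K, E1) = 4F; 72 ⊕ 4F = 3D.

C[0] = 16, C[1] = A9, C[2] = E1, C[3] = 3D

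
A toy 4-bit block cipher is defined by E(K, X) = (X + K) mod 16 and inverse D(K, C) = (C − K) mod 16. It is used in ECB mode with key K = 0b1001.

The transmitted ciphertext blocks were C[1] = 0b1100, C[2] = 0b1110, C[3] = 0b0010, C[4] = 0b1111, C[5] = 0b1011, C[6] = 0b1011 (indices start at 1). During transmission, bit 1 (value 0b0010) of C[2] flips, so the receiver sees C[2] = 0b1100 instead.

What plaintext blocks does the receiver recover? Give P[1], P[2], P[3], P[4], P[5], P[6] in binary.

P[1] = 0b0011, P[2] = 0b0011, P[3] = 0b1001, P[4] = 0b0110, P[5] = 0b0010, P[6] = 0b0010

ECB decryption: P_i = D(K, C_i).
Only C[2] changed, to 0b1100. In ECB, a change in C_i affects only P_i. Decrypting the received ciphertext:
P[1]: D(K, 0b1100) = 0b0011.
P[2]: D(K, 0b1100) = 0b0011.
P[3]: D(K, 0b0010) = 0b1001.
P[4]: D(K, 0b1111) = 0b0110.
P[5]: D(K, 0b1011) = 0b0010.
P[6]: D(K, 0b1011) = 0b0010.
Blocks that differ from the original plaintext: P[2].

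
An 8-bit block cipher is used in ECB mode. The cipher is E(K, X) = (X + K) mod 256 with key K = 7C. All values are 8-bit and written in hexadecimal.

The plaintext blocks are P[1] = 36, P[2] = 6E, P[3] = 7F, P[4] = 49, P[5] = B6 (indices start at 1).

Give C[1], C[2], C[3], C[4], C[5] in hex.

ECB encryption: C_i = E(K, P_i).
C[1]: E(K, 36) = B2.
C[2]: E(K, 6E) = EA.
C[3]: E(K, 7F) = FB.
C[4]: E(K, 49) = C5.
C[5]: E(K, B6) = 32.

C[1] = B2, C[2] = EA, C[3] = FB, C[4] = C5, C[5] = 32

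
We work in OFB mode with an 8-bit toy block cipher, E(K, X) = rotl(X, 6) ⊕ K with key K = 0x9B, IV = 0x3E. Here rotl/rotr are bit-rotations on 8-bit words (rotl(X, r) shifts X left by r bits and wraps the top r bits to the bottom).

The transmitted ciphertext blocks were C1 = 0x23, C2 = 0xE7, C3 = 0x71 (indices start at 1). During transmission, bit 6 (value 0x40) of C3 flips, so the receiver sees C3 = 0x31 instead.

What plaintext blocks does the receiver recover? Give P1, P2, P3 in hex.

P1 = 0x37, P2 = 0x79, P3 = 0x0D

OFB decryption: S_i = E(K, S_{i−1}) with S_{0} = IV; P_i = C_i ⊕ S_i.
Only C3 changed, to 0x31. In OFB, a change in C_i flips the same bit in P_i only; the keystream is unaffected. Decrypting the received ciphertext:
P1: S = E(K, 0x3E) = 0x14; 0x23 ⊕ 0x14 = 0x37.
P2: S = E(K, 0x14) = 0x9E; 0xE7 ⊕ 0x9E = 0x79.
P3: S = E(K, 0x9E) = 0x3C; 0x31 ⊕ 0x3C = 0x0D.
Blocks that differ from the original plaintext: P3.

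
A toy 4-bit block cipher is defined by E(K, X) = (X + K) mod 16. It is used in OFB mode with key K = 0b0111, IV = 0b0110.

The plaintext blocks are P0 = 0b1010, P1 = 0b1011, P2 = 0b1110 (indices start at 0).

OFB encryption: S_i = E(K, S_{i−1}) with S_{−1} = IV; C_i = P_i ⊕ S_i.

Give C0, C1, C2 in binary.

C0: S = E(K, 0b0110) = 0b1101; 0b1010 ⊕ 0b1101 = 0b0111.
C1: S = E(K, 0b1101) = 0b0100; 0b1011 ⊕ 0b0100 = 0b1111.
C2: S = E(K, 0b0100) = 0b1011; 0b1110 ⊕ 0b1011 = 0b0101.

C0 = 0b0111, C1 = 0b1111, C2 = 0b0101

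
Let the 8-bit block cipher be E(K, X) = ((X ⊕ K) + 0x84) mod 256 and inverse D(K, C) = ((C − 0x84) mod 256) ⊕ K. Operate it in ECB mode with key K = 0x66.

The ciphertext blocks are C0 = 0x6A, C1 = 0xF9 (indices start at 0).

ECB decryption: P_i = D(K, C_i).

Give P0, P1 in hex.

P0 = 0x80, P1 = 0x13

P0: D(K, 0x6A) = 0x80.
P1: D(K, 0xF9) = 0x13.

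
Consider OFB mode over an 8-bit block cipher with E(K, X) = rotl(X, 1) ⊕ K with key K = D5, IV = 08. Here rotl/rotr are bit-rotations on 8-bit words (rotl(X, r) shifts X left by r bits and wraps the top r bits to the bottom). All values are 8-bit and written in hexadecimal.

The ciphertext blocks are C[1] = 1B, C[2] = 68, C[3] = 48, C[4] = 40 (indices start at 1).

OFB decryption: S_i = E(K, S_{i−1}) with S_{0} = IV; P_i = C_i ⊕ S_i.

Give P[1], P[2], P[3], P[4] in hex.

P[1] = DE, P[2] = 36, P[3] = 21, P[4] = 47

P[1]: S = E(K, 08) = C5; 1B ⊕ C5 = DE.
P[2]: S = E(K, C5) = 5E; 68 ⊕ 5E = 36.
P[3]: S = E(K, 5E) = 69; 48 ⊕ 69 = 21.
P[4]: S = E(K, 69) = 07; 40 ⊕ 07 = 47.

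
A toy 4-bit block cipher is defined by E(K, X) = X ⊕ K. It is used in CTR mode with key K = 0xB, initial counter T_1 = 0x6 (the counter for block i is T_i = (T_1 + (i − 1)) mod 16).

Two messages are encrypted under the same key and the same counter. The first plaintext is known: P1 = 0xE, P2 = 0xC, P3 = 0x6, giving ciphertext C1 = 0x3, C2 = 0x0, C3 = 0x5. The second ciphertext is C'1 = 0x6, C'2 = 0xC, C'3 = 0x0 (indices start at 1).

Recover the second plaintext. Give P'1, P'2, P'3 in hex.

In CTR with a reused counter, both messages share the same keystream S_i, so C_i ⊕ C'_i = P_i ⊕ P'_i and thus P'_i = P_i ⊕ C_i ⊕ C'_i.
P'1: 0xE ⊕ 0x3 ⊕ 0x6 = 0xB.
P'2: 0xC ⊕ 0x0 ⊕ 0xC = 0x0.
P'3: 0x6 ⊕ 0x5 ⊕ 0x0 = 0x3.

P'1 = 0xB, P'2 = 0x0, P'3 = 0x3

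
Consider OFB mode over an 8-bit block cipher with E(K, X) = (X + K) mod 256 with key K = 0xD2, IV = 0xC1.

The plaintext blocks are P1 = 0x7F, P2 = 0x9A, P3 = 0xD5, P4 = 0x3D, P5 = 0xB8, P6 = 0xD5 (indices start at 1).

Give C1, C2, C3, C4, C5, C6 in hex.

C1 = 0xEC, C2 = 0xFF, C3 = 0xE2, C4 = 0x34, C5 = 0x63, C6 = 0x78

OFB encryption: S_i = E(K, S_{i−1}) with S_{0} = IV; C_i = P_i ⊕ S_i.
C1: S = E(K, 0xC1) = 0x93; 0x7F ⊕ 0x93 = 0xEC.
C2: S = E(K, 0x93) = 0x65; 0x9A ⊕ 0x65 = 0xFF.
C3: S = E(K, 0x65) = 0x37; 0xD5 ⊕ 0x37 = 0xE2.
C4: S = E(K, 0x37) = 0x09; 0x3D ⊕ 0x09 = 0x34.
C5: S = E(K, 0x09) = 0xDB; 0xB8 ⊕ 0xDB = 0x63.
C6: S = E(K, 0xDB) = 0xAD; 0xD5 ⊕ 0xAD = 0x78.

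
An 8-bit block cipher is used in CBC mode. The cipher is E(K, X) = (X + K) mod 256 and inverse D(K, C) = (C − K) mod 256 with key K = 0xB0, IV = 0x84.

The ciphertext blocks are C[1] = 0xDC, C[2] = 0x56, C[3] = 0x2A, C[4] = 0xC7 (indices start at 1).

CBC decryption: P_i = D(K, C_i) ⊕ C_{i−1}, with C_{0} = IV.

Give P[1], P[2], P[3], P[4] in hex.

P[1]: D(K, 0xDC) = 0x2C; 0x2C ⊕ 0x84 = 0xA8.
P[2]: D(K, 0x56) = 0xA6; 0xA6 ⊕ 0xDC = 0x7A.
P[3]: D(K, 0x2A) = 0x7A; 0x7A ⊕ 0x56 = 0x2C.
P[4]: D(K, 0xC7) = 0x17; 0x17 ⊕ 0x2A = 0x3D.

P[1] = 0xA8, P[2] = 0x7A, P[3] = 0x2C, P[4] = 0x3D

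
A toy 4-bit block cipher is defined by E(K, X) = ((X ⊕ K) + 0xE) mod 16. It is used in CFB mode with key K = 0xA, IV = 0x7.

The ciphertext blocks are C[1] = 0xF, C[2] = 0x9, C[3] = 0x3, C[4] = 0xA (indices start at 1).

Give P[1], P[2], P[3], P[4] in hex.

P[1] = 0x4, P[2] = 0xA, P[3] = 0x2, P[4] = 0xD

CFB decryption: P_i = C_i ⊕ E(K, C_{i−1}), with C_{0} = IV.
P[1]: E(K, 0x7) = 0xB; 0xF ⊕ 0xB = 0x4.
P[2]: E(K, 0xF) = 0x3; 0x9 ⊕ 0x3 = 0xA.
P[3]: E(K, 0x9) = 0x1; 0x3 ⊕ 0x1 = 0x2.
P[4]: E(K, 0x3) = 0x7; 0xA ⊕ 0x7 = 0xD.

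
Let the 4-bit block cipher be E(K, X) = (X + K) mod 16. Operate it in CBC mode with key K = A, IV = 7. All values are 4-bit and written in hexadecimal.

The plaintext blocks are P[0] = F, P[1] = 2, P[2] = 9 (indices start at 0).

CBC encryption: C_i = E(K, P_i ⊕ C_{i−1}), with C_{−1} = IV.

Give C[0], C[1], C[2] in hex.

C[0] = 2, C[1] = A, C[2] = D

C[0]: P[0] ⊕ 7 = 8; E(K, 8) = 2.
C[1]: P[1] ⊕ 2 = 0; E(K, 0) = A.
C[2]: P[2] ⊕ A = 3; E(K, 3) = D.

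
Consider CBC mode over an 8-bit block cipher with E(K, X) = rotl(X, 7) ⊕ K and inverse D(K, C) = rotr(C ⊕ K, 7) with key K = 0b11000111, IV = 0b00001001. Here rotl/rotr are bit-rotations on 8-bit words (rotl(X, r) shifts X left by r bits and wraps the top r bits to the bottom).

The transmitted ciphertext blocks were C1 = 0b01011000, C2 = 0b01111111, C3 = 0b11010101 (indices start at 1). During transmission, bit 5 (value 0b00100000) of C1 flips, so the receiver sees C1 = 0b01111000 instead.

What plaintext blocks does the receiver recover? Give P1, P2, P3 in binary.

P1 = 0b01110110, P2 = 0b00001001, P3 = 0b01011011

CBC decryption: P_i = D(K, C_i) ⊕ C_{i−1}, with C_{0} = IV.
Only C1 changed, to 0b01111000. In CBC, a change in C_i garbles P_i and flips the same bit in P_{i+1}. Decrypting the received ciphertext:
P1: D(K, 0b01111000) = 0b01111111; 0b01111111 ⊕ 0b00001001 = 0b01110110.
P2: D(K, 0b01111111) = 0b01110001; 0b01110001 ⊕ 0b01111000 = 0b00001001.
P3: D(K, 0b11010101) = 0b00100100; 0b00100100 ⊕ 0b01111111 = 0b01011011.
Blocks that differ from the original plaintext: P1, P2.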